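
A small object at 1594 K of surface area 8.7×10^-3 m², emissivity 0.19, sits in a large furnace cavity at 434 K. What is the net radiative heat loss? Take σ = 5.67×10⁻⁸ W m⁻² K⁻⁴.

Q = εσA(T⁴ − T_s⁴). T⁴ − T_s⁴ = (1594)⁴ − (434)⁴ = 6.46×10^12 − 3.55×10^10 = 6.42×10^12 K⁴.
Q = 0.19 × 5.67×10⁻⁸ × 8.70×10^-3 × 6.42×10^12 = 602 W.

Q ≈ 602 W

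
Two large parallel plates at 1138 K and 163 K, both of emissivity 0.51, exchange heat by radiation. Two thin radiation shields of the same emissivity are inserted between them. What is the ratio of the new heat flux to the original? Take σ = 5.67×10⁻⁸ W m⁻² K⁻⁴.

With N identical shields there are N+1 = 3 gaps in series, each with the same radiative resistance, so the flux falls to 1/(N+1) of its unshielded value.

ratio ≈ 0.333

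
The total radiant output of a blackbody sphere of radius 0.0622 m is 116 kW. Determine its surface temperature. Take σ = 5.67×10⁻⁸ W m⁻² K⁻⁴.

T ≈ 2550 K

A = 4πr² = 4π × (0.0622)² = 0.0486 m².
From P = σAT⁴, T = (P / σA)^(1/4) = (1.16×10^5 / (5.67×10⁻⁸ × 0.0486))^(1/4).
T = (4.21×10^13)^(1/4) = 2550 K.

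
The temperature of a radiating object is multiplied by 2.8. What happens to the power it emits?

P ∝ T⁴, so the power scales as (2.8)⁴ = 61.5.

factor ≈ 61.5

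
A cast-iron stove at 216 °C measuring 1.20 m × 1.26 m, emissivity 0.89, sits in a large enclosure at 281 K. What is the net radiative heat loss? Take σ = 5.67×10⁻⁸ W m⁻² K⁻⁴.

Q ≈ 3890 W

A = 1.20 × 1.26 = 1.51 m².
Convert: 216 °C = 489 K.
Q = εσA(T⁴ − T_s⁴). T⁴ − T_s⁴ = (489)⁴ − (281)⁴ = 5.72×10^10 − 6.23×10^9 = 5.09×10^10 K⁴.
Q = 0.89 × 5.67×10⁻⁸ × 1.51 × 5.09×10^10 = 3890 W.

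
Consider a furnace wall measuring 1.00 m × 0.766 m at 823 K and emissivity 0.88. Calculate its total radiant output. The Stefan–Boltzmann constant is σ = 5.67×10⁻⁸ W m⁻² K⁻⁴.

P ≈ 17500 W

A = 1.00 × 0.766 = 0.766 m².
Stefan–Boltzmann: P = εσAT⁴ = 0.88 × 5.67×10⁻⁸ × 0.766 × (823)⁴ = 0.88 × 5.67×10⁻⁸ × 0.766 × 4.59×10^11.
P = 17500 W.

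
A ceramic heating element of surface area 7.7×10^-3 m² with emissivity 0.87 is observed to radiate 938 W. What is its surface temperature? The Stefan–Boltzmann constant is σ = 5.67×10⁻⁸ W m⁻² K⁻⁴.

From P = εσAT⁴, T = (P / εσA)^(1/4) = (938 / (0.87 × 5.67×10⁻⁸ × 7.70×10^-3))^(1/4).
T = (2.47×10^12)^(1/4) = 1250 K.

T ≈ 1250 K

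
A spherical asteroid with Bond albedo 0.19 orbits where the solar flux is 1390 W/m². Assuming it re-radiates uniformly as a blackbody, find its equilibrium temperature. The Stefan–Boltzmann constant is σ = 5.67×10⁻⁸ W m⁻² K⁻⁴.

T ≈ 265 K

Power absorbed = (1−a)S·πR²; power emitted = 4πR²σT⁴. Equating and cancelling πR²:
T = ((1−a)S / 4σ)^(1/4) = (1130 / (4 × 5.67×10⁻⁸))^(1/4) = (4.96×10^9)^(1/4).
T = 265 K.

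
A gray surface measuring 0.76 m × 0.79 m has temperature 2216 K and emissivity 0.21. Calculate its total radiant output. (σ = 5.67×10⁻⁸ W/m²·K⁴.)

P ≈ 1.72×10^5 W

A = 0.76 × 0.79 = 0.600 m².
Stefan–Boltzmann: P = εσAT⁴ = 0.21 × 5.67×10⁻⁸ × 0.600 × (2216)⁴ = 0.21 × 5.67×10⁻⁸ × 0.600 × 2.41×10^13.
P = 1.72×10^5 W.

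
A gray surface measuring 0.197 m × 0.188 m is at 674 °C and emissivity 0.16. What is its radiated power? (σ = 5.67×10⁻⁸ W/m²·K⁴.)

P ≈ 270 W

A = 0.197 × 0.188 = 0.0370 m².
674 °C = 947 K.
Stefan–Boltzmann: P = εσAT⁴ = 0.16 × 5.67×10⁻⁸ × 0.0370 × (947)⁴ = 0.16 × 5.67×10⁻⁸ × 0.0370 × 8.04×10^11.
P = 270 W.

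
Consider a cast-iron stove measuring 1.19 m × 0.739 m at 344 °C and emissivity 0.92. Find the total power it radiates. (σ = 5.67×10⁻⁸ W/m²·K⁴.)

A = 1.19 × 0.739 = 0.879 m².
344 °C = 617 K.
P = εσAT⁴ = 0.92 × 5.67×10⁻⁸ × 0.879 × (617)⁴ = 0.92 × 5.67×10⁻⁸ × 0.879 × 1.45×10^11.
P = 6650 W.

P ≈ 6650 W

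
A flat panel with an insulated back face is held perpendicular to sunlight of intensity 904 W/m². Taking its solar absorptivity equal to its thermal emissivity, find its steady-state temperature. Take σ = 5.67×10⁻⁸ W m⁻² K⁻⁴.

Absorbed flux αS = emitted flux εσT⁴ (one radiating face); with α = ε, T = (S/σ)^(1/4).
T = (904 / 5.67×10⁻⁸)^(1/4) = (1.59×10^10)^(1/4).
T = 355 K.

T ≈ 355 K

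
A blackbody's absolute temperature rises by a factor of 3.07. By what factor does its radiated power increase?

factor ≈ 88.8

P ∝ T⁴, so the power scales as (3.07)⁴ = 88.8.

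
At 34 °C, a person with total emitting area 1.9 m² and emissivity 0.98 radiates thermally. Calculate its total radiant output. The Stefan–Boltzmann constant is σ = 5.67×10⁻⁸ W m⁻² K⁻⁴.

P ≈ 938 W

34 °C = 307 K.
Stefan–Boltzmann: P = εσAT⁴ = 0.98 × 5.67×10⁻⁸ × 1.90 × (307)⁴ = 0.98 × 5.67×10⁻⁸ × 1.90 × 8.88×10^9.
P = 938 W.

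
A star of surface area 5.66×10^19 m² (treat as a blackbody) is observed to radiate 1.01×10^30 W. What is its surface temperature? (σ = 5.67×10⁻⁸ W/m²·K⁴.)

From P = σAT⁴, T = (P / σA)^(1/4) = (1.01×10^30 / (5.67×10⁻⁸ × 5.66×10^19))^(1/4).
T = (3.15×10^17)^(1/4) = 23700 K.

T ≈ 23700 K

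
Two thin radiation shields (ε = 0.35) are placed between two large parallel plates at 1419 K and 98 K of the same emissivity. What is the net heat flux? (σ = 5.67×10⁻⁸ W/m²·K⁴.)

q ≈ 16300 W/m²

Each of the 3 gaps contributes resistance (2/ε − 1) = 2/0.35 − 1 = 4.714; total = 14.14.
q = σ(T₁⁴ − T₂⁴) / 14.14 = 5.67×10⁻⁸ × 4.05×10^12 / 14.14 = 16300 W/m².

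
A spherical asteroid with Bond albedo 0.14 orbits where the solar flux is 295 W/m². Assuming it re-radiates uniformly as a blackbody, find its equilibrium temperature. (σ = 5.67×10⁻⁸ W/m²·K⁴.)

T ≈ 183 K

Power absorbed = (1−a)S·πR²; power emitted = 4πR²σT⁴. Equating and cancelling πR²:
T = ((1−a)S / 4σ)^(1/4) = (254 / (4 × 5.67×10⁻⁸))^(1/4) = (1.12×10^9)^(1/4).
T = 183 K.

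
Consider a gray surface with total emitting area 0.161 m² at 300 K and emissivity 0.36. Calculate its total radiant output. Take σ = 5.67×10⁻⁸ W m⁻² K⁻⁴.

P = εσAT⁴ = 0.36 × 5.67×10⁻⁸ × 0.161 × (300)⁴ = 0.36 × 5.67×10⁻⁸ × 0.161 × 8.10×10^9.
P = 26.6 W.

P ≈ 26.6 W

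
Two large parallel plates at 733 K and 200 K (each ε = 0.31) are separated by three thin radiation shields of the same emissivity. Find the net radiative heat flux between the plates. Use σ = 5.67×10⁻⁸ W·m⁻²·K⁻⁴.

q ≈ 746 W/m²

Each of the 4 gaps contributes resistance (2/ε − 1) = 2/0.31 − 1 = 5.452; total = 21.81.
q = σ(T₁⁴ − T₂⁴) / 21.81 = 5.67×10⁻⁸ × 2.87×10^11 / 21.81 = 746 W/m².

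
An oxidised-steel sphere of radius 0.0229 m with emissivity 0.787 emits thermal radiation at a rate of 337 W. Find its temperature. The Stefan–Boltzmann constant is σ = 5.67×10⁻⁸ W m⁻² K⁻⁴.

T ≈ 1030 K

A = 4πr² = 4π × (0.0229)² = 6.59×10^-3 m².
From P = εσAT⁴, T = (P / εσA)^(1/4) = (337 / (0.787 × 5.67×10⁻⁸ × 6.59×10^-3))^(1/4).
T = (1.15×10^12)^(1/4) = 1030 K.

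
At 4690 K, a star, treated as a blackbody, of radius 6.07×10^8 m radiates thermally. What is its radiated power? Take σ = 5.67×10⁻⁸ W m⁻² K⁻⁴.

A = 4πr² = 4π × (6.07×10^8)² = 4.63×10^18 m².
P = σAT⁴ = 5.67×10⁻⁸ × 4.63×10^18 × (4690)⁴ = 5.67×10⁻⁸ × 4.63×10^18 × 4.84×10^14.
P = 1.27×10^26 W.

P ≈ 1.27×10^26 W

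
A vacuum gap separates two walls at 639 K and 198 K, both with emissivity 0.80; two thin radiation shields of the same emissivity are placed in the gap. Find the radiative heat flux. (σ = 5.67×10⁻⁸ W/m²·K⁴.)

Each of the 3 gaps contributes resistance (2/ε − 1) = 2/0.80 − 1 = 1.500; total = 4.500.
q = σ(T₁⁴ − T₂⁴) / 4.500 = 5.67×10⁻⁸ × 1.65×10^11 / 4.500 = 2080 W/m².

q ≈ 2080 W/m²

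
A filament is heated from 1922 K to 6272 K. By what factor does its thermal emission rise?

P ∝ T⁴, so the ratio is (6272/1922)⁴ = (3.263)⁴ = 113.

ratio ≈ 113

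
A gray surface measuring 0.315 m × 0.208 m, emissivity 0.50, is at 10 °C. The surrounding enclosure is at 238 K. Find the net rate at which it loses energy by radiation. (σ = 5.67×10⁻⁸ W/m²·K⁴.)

Q ≈ 5.95 W

A = 0.315 × 0.208 = 0.0655 m².
Convert: 10 °C = 283 K.
Q = εσA(T⁴ − T_s⁴). T⁴ − T_s⁴ = (283)⁴ − (238)⁴ = 6.41×10^9 − 3.21×10^9 = 3.21×10^9 K⁴.
Q = 0.50 × 5.67×10⁻⁸ × 0.0655 × 3.21×10^9 = 5.95 W.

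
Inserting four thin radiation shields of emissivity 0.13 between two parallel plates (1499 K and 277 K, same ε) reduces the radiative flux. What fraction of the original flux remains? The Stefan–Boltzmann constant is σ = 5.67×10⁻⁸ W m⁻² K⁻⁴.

With N identical shields there are N+1 = 5 gaps in series, each with the same radiative resistance, so the flux falls to 1/(N+1) of its unshielded value.

ratio ≈ 0.200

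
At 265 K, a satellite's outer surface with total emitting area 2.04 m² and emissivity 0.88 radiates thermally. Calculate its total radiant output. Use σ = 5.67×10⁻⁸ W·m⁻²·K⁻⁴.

P ≈ 502 W

P = εσAT⁴ = 0.88 × 5.67×10⁻⁸ × 2.04 × (265)⁴ = 0.88 × 5.67×10⁻⁸ × 2.04 × 4.93×10^9.
P = 502 W.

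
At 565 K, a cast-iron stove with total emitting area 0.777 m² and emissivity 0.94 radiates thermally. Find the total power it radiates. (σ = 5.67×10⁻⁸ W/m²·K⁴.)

P ≈ 4220 W

P = εσAT⁴ = 0.94 × 5.67×10⁻⁸ × 0.777 × (565)⁴ = 0.94 × 5.67×10⁻⁸ × 0.777 × 1.02×10^11.
P = 4220 W.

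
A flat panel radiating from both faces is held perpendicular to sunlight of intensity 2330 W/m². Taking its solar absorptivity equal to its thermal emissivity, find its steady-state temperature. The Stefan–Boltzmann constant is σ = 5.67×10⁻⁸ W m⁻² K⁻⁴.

T ≈ 379 K

Absorbed flux αS = emitted flux 2εσT⁴ per unit area; with α = ε this gives T = (S/2σ)^(1/4).
T = (2330 / (2 × 5.67×10⁻⁸))^(1/4) = (2.05×10^10)^(1/4).
T = 379 K.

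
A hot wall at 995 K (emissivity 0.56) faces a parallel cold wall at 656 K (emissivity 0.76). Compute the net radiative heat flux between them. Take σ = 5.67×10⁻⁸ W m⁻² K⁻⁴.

q ≈ 21400 W/m²

For two large parallel gray plates, q = σ(T₁⁴ − T₂⁴) / (1/ε₁ + 1/ε₂ − 1).
1/ε₁ + 1/ε₂ − 1 = 1/0.56 + 1/0.76 − 1 = 2.102.
T₁⁴ − T₂⁴ = 9.80×10^11 − 1.85×10^11 = 7.95×10^11 K⁴.
q = 5.67×10⁻⁸ × 7.95×10^11 / 2.102 = 21400 W/m².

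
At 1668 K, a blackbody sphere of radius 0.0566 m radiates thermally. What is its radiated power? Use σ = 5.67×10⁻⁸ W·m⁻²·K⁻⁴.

P ≈ 17700 W

A = 4πr² = 4π × (0.0566)² = 0.0403 m².
P = σAT⁴ = 5.67×10⁻⁸ × 0.0403 × (1668)⁴ = 5.67×10⁻⁸ × 0.0403 × 7.74×10^12.
P = 17700 W.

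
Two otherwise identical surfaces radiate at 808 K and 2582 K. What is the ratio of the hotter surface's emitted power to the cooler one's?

P ∝ T⁴, so the ratio is (2582/808)⁴ = (3.196)⁴ = 104.

ratio ≈ 104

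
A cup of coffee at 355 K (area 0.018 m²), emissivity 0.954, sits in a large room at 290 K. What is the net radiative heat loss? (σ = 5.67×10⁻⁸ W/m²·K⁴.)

Q ≈ 8.58 W

Q = εσA(T⁴ − T_s⁴). T⁴ − T_s⁴ = (355)⁴ − (290)⁴ = 1.59×10^10 − 7.07×10^9 = 8.81×10^9 K⁴.
Q = 0.954 × 5.67×10⁻⁸ × 0.0180 × 8.81×10^9 = 8.58 W.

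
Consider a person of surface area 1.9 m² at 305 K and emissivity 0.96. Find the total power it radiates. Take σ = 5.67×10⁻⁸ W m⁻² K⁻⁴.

Stefan–Boltzmann: P = εσAT⁴ = 0.96 × 5.67×10⁻⁸ × 1.90 × (305)⁴ = 0.96 × 5.67×10⁻⁸ × 1.90 × 8.65×10^9.
P = 895 W.

P ≈ 895 W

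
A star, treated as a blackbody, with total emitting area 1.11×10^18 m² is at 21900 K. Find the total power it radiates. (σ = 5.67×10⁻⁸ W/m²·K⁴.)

P = σAT⁴ = 5.67×10⁻⁸ × 1.11×10^18 × (21900)⁴ = 5.67×10⁻⁸ × 1.11×10^18 × 2.30×10^17.
P = 1.45×10^28 W.

P ≈ 1.45×10^28 W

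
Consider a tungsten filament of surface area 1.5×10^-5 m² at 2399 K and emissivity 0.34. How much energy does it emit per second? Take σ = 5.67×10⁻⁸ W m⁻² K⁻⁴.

P = εσAT⁴ = 0.34 × 5.67×10⁻⁸ × 1.50×10^-5 × (2399)⁴ = 0.34 × 5.67×10⁻⁸ × 1.50×10^-5 × 3.31×10^13.
P = 9.58 W.

P ≈ 9.58 W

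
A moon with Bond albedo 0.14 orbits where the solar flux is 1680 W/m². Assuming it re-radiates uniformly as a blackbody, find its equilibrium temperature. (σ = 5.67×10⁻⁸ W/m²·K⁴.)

T ≈ 283 K

Power absorbed = (1−a)S·πR²; power emitted = 4πR²σT⁴. Equating and cancelling πR²:
T = ((1−a)S / 4σ)^(1/4) = (1440 / (4 × 5.67×10⁻⁸))^(1/4) = (6.37×10^9)^(1/4).
T = 283 K.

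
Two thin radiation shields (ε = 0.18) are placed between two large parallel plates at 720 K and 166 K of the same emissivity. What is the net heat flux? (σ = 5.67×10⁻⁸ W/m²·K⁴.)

q ≈ 501 W/m²

Each of the 3 gaps contributes resistance (2/ε − 1) = 2/0.18 − 1 = 10.11; total = 30.33.
q = σ(T₁⁴ − T₂⁴) / 30.33 = 5.67×10⁻⁸ × 2.68×10^11 / 30.33 = 501 W/m².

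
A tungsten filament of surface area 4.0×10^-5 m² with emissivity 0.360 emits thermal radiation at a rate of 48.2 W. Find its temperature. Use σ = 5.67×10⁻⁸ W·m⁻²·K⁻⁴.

From P = εσAT⁴, T = (P / εσA)^(1/4) = (48.2 / (0.360 × 5.67×10⁻⁸ × 4.00×10^-5))^(1/4).
T = (5.90×10^13)^(1/4) = 2770 K.

T ≈ 2770 K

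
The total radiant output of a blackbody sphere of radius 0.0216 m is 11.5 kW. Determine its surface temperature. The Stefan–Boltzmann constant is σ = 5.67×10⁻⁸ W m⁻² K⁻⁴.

A = 4πr² = 4π × (0.0216)² = 5.86×10^-3 m².
From P = σAT⁴, T = (P / σA)^(1/4) = (11500 / (5.67×10⁻⁸ × 5.86×10^-3))^(1/4).
T = (3.46×10^13)^(1/4) = 2430 K.

T ≈ 2430 K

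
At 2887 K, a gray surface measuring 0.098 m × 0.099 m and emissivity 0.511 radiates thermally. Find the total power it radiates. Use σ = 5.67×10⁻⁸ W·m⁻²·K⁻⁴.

A = 0.098 × 0.099 = 9.70×10^-3 m².
P = εσAT⁴ = 0.511 × 5.67×10⁻⁸ × 9.70×10^-3 × (2887)⁴ = 0.511 × 5.67×10⁻⁸ × 9.70×10^-3 × 6.95×10^13.
P = 19500 W.

P ≈ 19500 W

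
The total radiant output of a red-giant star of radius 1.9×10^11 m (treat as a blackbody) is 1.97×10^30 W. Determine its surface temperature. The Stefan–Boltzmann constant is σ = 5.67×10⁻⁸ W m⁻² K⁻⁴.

T ≈ 2960 K

A = 4πr² = 4π × (1.9×10^11)² = 4.54×10^23 m².
From P = σAT⁴, T = (P / σA)^(1/4) = (1.97×10^30 / (5.67×10⁻⁸ × 4.54×10^23))^(1/4).
T = (7.66×10^13)^(1/4) = 2960 K.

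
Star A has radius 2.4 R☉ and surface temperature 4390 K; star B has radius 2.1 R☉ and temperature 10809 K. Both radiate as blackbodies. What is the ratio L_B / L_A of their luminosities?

L = 4πR²σT⁴ ∝ R²T⁴, so L_B/L_A = (2.1/2.4)² × (10809/4390)⁴ = 0.766 × 36.8 = 28.1.

L_B/L_A ≈ 28.1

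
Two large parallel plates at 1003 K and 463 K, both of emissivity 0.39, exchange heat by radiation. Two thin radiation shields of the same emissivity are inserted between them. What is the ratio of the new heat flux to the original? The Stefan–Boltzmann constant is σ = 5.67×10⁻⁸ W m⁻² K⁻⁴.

ratio ≈ 0.333

With N identical shields there are N+1 = 3 gaps in series, each with the same radiative resistance, so the flux falls to 1/(N+1) of its unshielded value.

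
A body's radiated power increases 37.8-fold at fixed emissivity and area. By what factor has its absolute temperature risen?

factor ≈ 2.48

P ∝ T⁴ ⇒ T ∝ P^(1/4), so T scales by (37.8)^(1/4) = 2.48.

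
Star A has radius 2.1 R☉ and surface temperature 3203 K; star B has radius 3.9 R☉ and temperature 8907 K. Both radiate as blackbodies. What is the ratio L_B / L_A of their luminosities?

L = 4πR²σT⁴ ∝ R²T⁴, so L_B/L_A = (3.9/2.1)² × (8907/3203)⁴ = 3.45 × 59.8 = 206.

L_B/L_A ≈ 206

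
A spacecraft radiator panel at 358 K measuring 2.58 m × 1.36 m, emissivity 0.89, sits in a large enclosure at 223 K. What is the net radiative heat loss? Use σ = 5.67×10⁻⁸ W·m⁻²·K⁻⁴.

Q ≈ 2470 W

A = 2.58 × 1.36 = 3.51 m².
Q = εσA(T⁴ − T_s⁴). T⁴ − T_s⁴ = (358)⁴ − (223)⁴ = 1.64×10^10 − 2.47×10^9 = 1.40×10^10 K⁴.
Q = 0.89 × 5.67×10⁻⁸ × 3.51 × 1.40×10^10 = 2470 W.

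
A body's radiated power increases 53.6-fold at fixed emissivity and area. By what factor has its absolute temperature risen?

P ∝ T⁴ ⇒ T ∝ P^(1/4), so T scales by (53.6)^(1/4) = 2.71.

factor ≈ 2.71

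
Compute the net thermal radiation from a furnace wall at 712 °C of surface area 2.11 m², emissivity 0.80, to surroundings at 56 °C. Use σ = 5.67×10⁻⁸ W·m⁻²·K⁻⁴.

Q ≈ 89000 W

Convert: 712 °C = 985 K; 56 °C = 329 K.
Q = εσA(T⁴ − T_s⁴). T⁴ − T_s⁴ = (985)⁴ − (329)⁴ = 9.41×10^11 − 1.17×10^10 = 9.30×10^11 K⁴.
Q = 0.80 × 5.67×10⁻⁸ × 2.11 × 9.30×10^11 = 89000 W.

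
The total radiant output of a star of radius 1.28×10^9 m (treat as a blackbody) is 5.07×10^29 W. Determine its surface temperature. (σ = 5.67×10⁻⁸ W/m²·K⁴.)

A = 4πr² = 4π × (1.28×10^9)² = 2.06×10^19 m².
From P = σAT⁴, T = (P / σA)^(1/4) = (5.07×10^29 / (5.67×10⁻⁸ × 2.06×10^19))^(1/4).
T = (4.34×10^17)^(1/4) = 25700 K.

T ≈ 25700 K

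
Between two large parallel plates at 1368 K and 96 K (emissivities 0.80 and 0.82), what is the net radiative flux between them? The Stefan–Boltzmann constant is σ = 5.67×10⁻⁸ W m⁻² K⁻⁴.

q ≈ 1.35×10^5 W/m²

For two large parallel gray plates, q = σ(T₁⁴ − T₂⁴) / (1/ε₁ + 1/ε₂ − 1).
1/ε₁ + 1/ε₂ − 1 = 1/0.80 + 1/0.82 − 1 = 1.470.
T₁⁴ − T₂⁴ = 3.50×10^12 − 8.49×10^7 = 3.50×10^12 K⁴.
q = 5.67×10⁻⁸ × 3.50×10^12 / 1.470 = 1.35×10^5 W/m².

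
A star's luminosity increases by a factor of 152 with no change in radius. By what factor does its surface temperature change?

factor ≈ 3.51

P ∝ T⁴ ⇒ T ∝ P^(1/4), so T scales by (152)^(1/4) = 3.51.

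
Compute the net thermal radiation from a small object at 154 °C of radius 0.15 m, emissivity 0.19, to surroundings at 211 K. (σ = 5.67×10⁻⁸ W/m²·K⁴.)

Q ≈ 95.2 W

A = 4πr² = 4π × (0.15)² = 0.283 m².
Convert: 154 °C = 427 K.
Q = εσA(T⁴ − T_s⁴). T⁴ − T_s⁴ = (427)⁴ − (211)⁴ = 3.32×10^10 − 1.98×10^9 = 3.13×10^10 K⁴.
Q = 0.19 × 5.67×10⁻⁸ × 0.283 × 3.13×10^10 = 95.2 W.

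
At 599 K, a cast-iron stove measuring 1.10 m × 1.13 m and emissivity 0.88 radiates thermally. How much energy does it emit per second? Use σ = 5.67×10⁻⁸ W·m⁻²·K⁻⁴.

P ≈ 7980 W

A = 1.10 × 1.13 = 1.24 m².
P = εσAT⁴ = 0.88 × 5.67×10⁻⁸ × 1.24 × (599)⁴ = 0.88 × 5.67×10⁻⁸ × 1.24 × 1.29×10^11.
P = 7980 W.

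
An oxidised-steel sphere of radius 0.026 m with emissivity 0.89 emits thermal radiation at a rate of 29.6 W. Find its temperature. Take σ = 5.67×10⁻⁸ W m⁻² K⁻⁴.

T ≈ 513 K

A = 4πr² = 4π × (0.026)² = 8.49×10^-3 m².
From P = εσAT⁴, T = (P / εσA)^(1/4) = (29.6 / (0.89 × 5.67×10⁻⁸ × 8.49×10^-3))^(1/4).
T = (6.90×10^10)^(1/4) = 513 K.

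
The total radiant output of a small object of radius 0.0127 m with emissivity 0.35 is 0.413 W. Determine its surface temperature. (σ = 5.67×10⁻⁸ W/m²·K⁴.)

T ≈ 318 K

A = 4πr² = 4π × (0.0127)² = 2.03×10^-3 m².
From P = εσAT⁴, T = (P / εσA)^(1/4) = (0.413 / (0.35 × 5.67×10⁻⁸ × 2.03×10^-3))^(1/4).
T = (1.03×10^10)^(1/4) = 318 K.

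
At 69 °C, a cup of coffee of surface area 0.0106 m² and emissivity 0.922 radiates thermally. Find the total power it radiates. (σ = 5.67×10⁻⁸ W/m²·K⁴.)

69 °C = 342 K.
P = εσAT⁴ = 0.922 × 5.67×10⁻⁸ × 0.0106 × (342)⁴ = 0.922 × 5.67×10⁻⁸ × 0.0106 × 1.37×10^10.
P = 7.58 W.

P ≈ 7.58 W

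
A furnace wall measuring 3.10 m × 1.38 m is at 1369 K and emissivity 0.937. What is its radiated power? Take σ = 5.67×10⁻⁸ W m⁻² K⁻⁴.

P ≈ 7.98×10^5 W

A = 3.10 × 1.38 = 4.28 m².
P = εσAT⁴ = 0.937 × 5.67×10⁻⁸ × 4.28 × (1369)⁴ = 0.937 × 5.67×10⁻⁸ × 4.28 × 3.51×10^12.
P = 7.98×10^5 W.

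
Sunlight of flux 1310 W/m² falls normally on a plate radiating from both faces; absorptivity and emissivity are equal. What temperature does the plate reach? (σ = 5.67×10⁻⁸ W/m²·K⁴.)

Absorbed flux αS = emitted flux 2εσT⁴ per unit area; with α = ε this gives T = (S/2σ)^(1/4).
T = (1310 / (2 × 5.67×10⁻⁸))^(1/4) = (1.16×10^10)^(1/4).
T = 328 K.

T ≈ 328 K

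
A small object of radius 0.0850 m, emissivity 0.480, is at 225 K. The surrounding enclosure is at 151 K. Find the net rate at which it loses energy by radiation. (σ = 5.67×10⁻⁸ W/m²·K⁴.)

Q ≈ 5.05 W

A = 4πr² = 4π × (0.0850)² = 0.0908 m².
Q = εσA(T⁴ − T_s⁴). T⁴ − T_s⁴ = (225)⁴ − (151)⁴ = 2.56×10^9 − 5.20×10^8 = 2.04×10^9 K⁴.
Q = 0.480 × 5.67×10⁻⁸ × 0.0908 × 2.04×10^9 = 5.05 W.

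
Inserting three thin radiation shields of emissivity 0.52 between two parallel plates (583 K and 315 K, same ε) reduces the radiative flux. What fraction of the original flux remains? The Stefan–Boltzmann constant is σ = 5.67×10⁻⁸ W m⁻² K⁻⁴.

ratio ≈ 0.250

With N identical shields there are N+1 = 4 gaps in series, each with the same radiative resistance, so the flux falls to 1/(N+1) of its unshielded value.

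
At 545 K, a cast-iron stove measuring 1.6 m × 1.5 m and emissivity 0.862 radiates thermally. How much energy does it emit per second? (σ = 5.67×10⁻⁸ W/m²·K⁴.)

A = 1.6 × 1.5 = 2.40 m².
P = εσAT⁴ = 0.862 × 5.67×10⁻⁸ × 2.40 × (545)⁴ = 0.862 × 5.67×10⁻⁸ × 2.40 × 8.82×10^10.
P = 10300 W.

P ≈ 10300 W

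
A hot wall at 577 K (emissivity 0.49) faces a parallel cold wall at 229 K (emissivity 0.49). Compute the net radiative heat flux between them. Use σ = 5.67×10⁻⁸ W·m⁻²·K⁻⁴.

q ≈ 1990 W/m²

For two large parallel gray plates, q = σ(T₁⁴ − T₂⁴) / (1/ε₁ + 1/ε₂ − 1).
1/ε₁ + 1/ε₂ − 1 = 1/0.49 + 1/0.49 − 1 = 3.082.
T₁⁴ − T₂⁴ = 1.11×10^11 − 2.75×10^9 = 1.08×10^11 K⁴.
q = 5.67×10⁻⁸ × 1.08×10^11 / 3.082 = 1990 W/m².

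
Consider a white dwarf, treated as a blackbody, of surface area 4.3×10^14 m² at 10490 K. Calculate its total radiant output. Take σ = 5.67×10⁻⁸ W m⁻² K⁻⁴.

P ≈ 2.95×10^23 W

P = σAT⁴ = 5.67×10⁻⁸ × 4.30×10^14 × (10490)⁴ = 5.67×10⁻⁸ × 4.30×10^14 × 1.21×10^16.
P = 2.95×10^23 W.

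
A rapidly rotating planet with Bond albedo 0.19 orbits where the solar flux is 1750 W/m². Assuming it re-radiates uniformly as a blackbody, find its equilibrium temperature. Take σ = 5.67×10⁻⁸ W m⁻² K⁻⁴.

Power absorbed = (1−a)S·πR²; power emitted = 4πR²σT⁴. Equating and cancelling πR²:
T = ((1−a)S / 4σ)^(1/4) = (1420 / (4 × 5.67×10⁻⁸))^(1/4) = (6.25×10^9)^(1/4).
T = 281 K.

T ≈ 281 K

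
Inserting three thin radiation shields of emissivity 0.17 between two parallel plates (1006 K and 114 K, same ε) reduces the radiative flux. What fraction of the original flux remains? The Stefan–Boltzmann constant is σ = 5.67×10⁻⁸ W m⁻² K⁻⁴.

ratio ≈ 0.250

With N identical shields there are N+1 = 4 gaps in series, each with the same radiative resistance, so the flux falls to 1/(N+1) of its unshielded value.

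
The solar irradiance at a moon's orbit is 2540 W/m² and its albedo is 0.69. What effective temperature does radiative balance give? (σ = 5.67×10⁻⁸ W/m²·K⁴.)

T ≈ 243 K

Power absorbed = (1−a)S·πR²; power emitted = 4πR²σT⁴. Equating and cancelling πR²:
T = ((1−a)S / 4σ)^(1/4) = (787 / (4 × 5.67×10⁻⁸))^(1/4) = (3.47×10^9)^(1/4).
T = 243 K.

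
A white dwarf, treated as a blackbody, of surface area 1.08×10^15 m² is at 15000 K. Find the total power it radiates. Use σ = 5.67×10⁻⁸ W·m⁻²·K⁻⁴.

P = σAT⁴ = 5.67×10⁻⁸ × 1.08×10^15 × (15000)⁴ = 5.67×10⁻⁸ × 1.08×10^15 × 5.06×10^16.
P = 3.10×10^24 W.

P ≈ 3.10×10^24 W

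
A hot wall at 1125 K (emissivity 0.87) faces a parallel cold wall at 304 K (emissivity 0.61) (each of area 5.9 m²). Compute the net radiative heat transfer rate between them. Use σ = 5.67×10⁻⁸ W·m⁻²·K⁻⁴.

Q ≈ 2.98×10^5 W

For two large parallel gray plates, q = σ(T₁⁴ − T₂⁴) / (1/ε₁ + 1/ε₂ − 1).
1/ε₁ + 1/ε₂ − 1 = 1/0.87 + 1/0.61 − 1 = 1.789.
T₁⁴ − T₂⁴ = 1.60×10^12 − 8.54×10^9 = 1.59×10^12 K⁴.
q = 5.67×10⁻⁸ × 1.59×10^12 / 1.789 = 50500 W/m².
Q = q·A = 50500 × 5.9 = 2.98×10^5 W.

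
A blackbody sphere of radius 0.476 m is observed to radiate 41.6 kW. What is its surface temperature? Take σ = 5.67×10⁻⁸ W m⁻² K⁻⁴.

T ≈ 712 K

A = 4πr² = 4π × (0.476)² = 2.85 m².
From P = σAT⁴, T = (P / σA)^(1/4) = (41600 / (5.67×10⁻⁸ × 2.85))^(1/4).
T = (2.58×10^11)^(1/4) = 712 K.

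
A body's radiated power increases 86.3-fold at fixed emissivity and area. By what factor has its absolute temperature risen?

factor ≈ 3.05

P ∝ T⁴ ⇒ T ∝ P^(1/4), so T scales by (86.3)^(1/4) = 3.05.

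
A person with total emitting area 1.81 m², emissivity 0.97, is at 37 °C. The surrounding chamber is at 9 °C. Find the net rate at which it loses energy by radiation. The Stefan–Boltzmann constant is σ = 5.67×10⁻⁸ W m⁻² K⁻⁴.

Q ≈ 290 W

Convert: 37 °C = 310 K; 9 °C = 282 K.
Q = εσA(T⁴ − T_s⁴). T⁴ − T_s⁴ = (310)⁴ − (282)⁴ = 9.24×10^9 − 6.32×10^9 = 2.91×10^9 K⁴.
Q = 0.97 × 5.67×10⁻⁸ × 1.81 × 2.91×10^9 = 290 W.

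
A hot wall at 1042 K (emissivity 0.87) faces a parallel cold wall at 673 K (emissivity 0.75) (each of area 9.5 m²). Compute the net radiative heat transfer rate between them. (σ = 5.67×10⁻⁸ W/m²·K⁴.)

Q ≈ 3.54×10^5 W

For two large parallel gray plates, q = σ(T₁⁴ − T₂⁴) / (1/ε₁ + 1/ε₂ − 1).
1/ε₁ + 1/ε₂ − 1 = 1/0.87 + 1/0.75 − 1 = 1.483.
T₁⁴ − T₂⁴ = 1.18×10^12 − 2.05×10^11 = 9.74×10^11 K⁴.
q = 5.67×10⁻⁸ × 9.74×10^11 / 1.483 = 37200 W/m².
Q = q·A = 37200 × 9.5 = 3.54×10^5 W.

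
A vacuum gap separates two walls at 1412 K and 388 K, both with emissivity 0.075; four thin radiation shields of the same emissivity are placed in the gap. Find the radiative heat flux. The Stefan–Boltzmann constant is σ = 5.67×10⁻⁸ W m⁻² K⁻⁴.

q ≈ 1750 W/m²

Each of the 5 gaps contributes resistance (2/ε − 1) = 2/0.075 − 1 = 25.67; total = 128.3.
q = σ(T₁⁴ − T₂⁴) / 128.3 = 5.67×10⁻⁸ × 3.95×10^12 / 128.3 = 1750 W/m².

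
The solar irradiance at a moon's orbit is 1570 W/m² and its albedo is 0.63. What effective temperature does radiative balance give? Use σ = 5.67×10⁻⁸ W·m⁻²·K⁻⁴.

T ≈ 225 K

Power absorbed = (1−a)S·πR²; power emitted = 4πR²σT⁴. Equating and cancelling πR²:
T = ((1−a)S / 4σ)^(1/4) = (581 / (4 × 5.67×10⁻⁸))^(1/4) = (2.56×10^9)^(1/4).
T = 225 K.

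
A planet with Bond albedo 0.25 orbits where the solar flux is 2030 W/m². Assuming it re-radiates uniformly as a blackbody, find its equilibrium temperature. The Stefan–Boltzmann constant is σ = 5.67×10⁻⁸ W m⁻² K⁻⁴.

Power absorbed = (1−a)S·πR²; power emitted = 4πR²σT⁴. Equating and cancelling πR²:
T = ((1−a)S / 4σ)^(1/4) = (1520 / (4 × 5.67×10⁻⁸))^(1/4) = (6.71×10^9)^(1/4).
T = 286 K.

T ≈ 286 K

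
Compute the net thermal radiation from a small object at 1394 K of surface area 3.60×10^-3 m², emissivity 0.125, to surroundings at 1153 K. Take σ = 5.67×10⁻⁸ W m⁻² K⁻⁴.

Q = εσA(T⁴ − T_s⁴). T⁴ − T_s⁴ = (1394)⁴ − (1153)⁴ = 3.78×10^12 − 1.77×10^12 = 2.01×10^12 K⁴.
Q = 0.125 × 5.67×10⁻⁸ × 3.60×10^-3 × 2.01×10^12 = 51.3 W.

Q ≈ 51.3 W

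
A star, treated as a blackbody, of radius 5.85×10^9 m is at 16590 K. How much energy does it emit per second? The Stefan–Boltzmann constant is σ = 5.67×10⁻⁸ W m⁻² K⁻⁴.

A = 4πr² = 4π × (5.85×10^9)² = 4.30×10^20 m².
P = σAT⁴ = 5.67×10⁻⁸ × 4.30×10^20 × (16590)⁴ = 5.67×10⁻⁸ × 4.30×10^20 × 7.58×10^16.
P = 1.85×10^30 W.

P ≈ 1.85×10^30 W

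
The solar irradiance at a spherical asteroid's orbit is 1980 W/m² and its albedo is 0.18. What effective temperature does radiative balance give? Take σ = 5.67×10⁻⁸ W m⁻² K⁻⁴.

Power absorbed = (1−a)S·πR²; power emitted = 4πR²σT⁴. Equating and cancelling πR²:
T = ((1−a)S / 4σ)^(1/4) = (1620 / (4 × 5.67×10⁻⁸))^(1/4) = (7.16×10^9)^(1/4).
T = 291 K.

T ≈ 291 K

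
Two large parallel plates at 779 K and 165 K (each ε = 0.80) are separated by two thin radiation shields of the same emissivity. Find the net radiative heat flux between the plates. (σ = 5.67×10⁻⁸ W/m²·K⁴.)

q ≈ 4630 W/m²

Each of the 3 gaps contributes resistance (2/ε − 1) = 2/0.80 − 1 = 1.500; total = 4.500.
q = σ(T₁⁴ − T₂⁴) / 4.500 = 5.67×10⁻⁸ × 3.68×10^11 / 4.500 = 4630 W/m².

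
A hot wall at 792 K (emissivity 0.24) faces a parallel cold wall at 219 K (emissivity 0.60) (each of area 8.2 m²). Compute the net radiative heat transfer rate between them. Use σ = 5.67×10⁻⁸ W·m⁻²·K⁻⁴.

Q ≈ 37600 W

For two large parallel gray plates, q = σ(T₁⁴ − T₂⁴) / (1/ε₁ + 1/ε₂ − 1).
1/ε₁ + 1/ε₂ − 1 = 1/0.24 + 1/0.60 − 1 = 4.833.
T₁⁴ − T₂⁴ = 3.93×10^11 − 2.30×10^9 = 3.91×10^11 K⁴.
q = 5.67×10⁻⁸ × 3.91×10^11 / 4.833 = 4590 W/m².
Q = q·A = 4590 × 8.2 = 37600 W.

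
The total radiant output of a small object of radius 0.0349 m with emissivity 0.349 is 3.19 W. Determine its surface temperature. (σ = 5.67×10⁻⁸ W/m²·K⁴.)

A = 4πr² = 4π × (0.0349)² = 0.0153 m².
From P = εσAT⁴, T = (P / εσA)^(1/4) = (3.19 / (0.349 × 5.67×10⁻⁸ × 0.0153))^(1/4).
T = (1.05×10^10)^(1/4) = 320 K.

T ≈ 320 K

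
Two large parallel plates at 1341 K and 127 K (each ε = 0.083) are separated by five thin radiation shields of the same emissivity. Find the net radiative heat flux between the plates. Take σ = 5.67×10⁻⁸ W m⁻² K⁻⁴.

Each of the 6 gaps contributes resistance (2/ε − 1) = 2/0.083 − 1 = 23.10; total = 138.6.
q = σ(T₁⁴ − T₂⁴) / 138.6 = 5.67×10⁻⁸ × 3.23×10^12 / 138.6 = 1320 W/m².

q ≈ 1320 W/m²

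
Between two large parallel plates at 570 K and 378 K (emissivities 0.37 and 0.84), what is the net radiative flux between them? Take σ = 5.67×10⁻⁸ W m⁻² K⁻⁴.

q ≈ 1670 W/m²

For two large parallel gray plates, q = σ(T₁⁴ − T₂⁴) / (1/ε₁ + 1/ε₂ − 1).
1/ε₁ + 1/ε₂ − 1 = 1/0.37 + 1/0.84 − 1 = 2.893.
T₁⁴ − T₂⁴ = 1.06×10^11 − 2.04×10^10 = 8.51×10^10 K⁴.
q = 5.67×10⁻⁸ × 8.51×10^10 / 2.893 = 1670 W/m².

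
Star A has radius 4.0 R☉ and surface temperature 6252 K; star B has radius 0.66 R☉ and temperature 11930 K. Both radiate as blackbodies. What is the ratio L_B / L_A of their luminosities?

L = 4πR²σT⁴ ∝ R²T⁴, so L_B/L_A = (0.66/4.0)² × (11930/6252)⁴ = 0.0272 × 13.3 = 0.361.

L_B/L_A ≈ 0.361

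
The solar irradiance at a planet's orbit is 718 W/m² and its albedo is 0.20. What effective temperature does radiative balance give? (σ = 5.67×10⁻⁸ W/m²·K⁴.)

Power absorbed = (1−a)S·πR²; power emitted = 4πR²σT⁴. Equating and cancelling πR²:
T = ((1−a)S / 4σ)^(1/4) = (574 / (4 × 5.67×10⁻⁸))^(1/4) = (2.53×10^9)^(1/4).
T = 224 K.

T ≈ 224 K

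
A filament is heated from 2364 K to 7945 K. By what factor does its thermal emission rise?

ratio ≈ 128

P ∝ T⁴, so the ratio is (7945/2364)⁴ = (3.361)⁴ = 128.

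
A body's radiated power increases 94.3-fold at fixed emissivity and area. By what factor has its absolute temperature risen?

P ∝ T⁴ ⇒ T ∝ P^(1/4), so T scales by (94.3)^(1/4) = 3.12.

factor ≈ 3.12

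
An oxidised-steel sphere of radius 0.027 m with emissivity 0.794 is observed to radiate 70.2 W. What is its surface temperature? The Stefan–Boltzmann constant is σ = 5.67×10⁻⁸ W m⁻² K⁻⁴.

A = 4πr² = 4π × (0.027)² = 9.16×10^-3 m².
From P = εσAT⁴, T = (P / εσA)^(1/4) = (70.2 / (0.794 × 5.67×10⁻⁸ × 9.16×10^-3))^(1/4).
T = (1.70×10^11)^(1/4) = 642 K.

T ≈ 642 K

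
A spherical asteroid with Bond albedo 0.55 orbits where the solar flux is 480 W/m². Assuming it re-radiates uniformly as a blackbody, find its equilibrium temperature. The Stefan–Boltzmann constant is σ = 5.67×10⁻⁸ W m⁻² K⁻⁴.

T ≈ 176 K

Power absorbed = (1−a)S·πR²; power emitted = 4πR²σT⁴. Equating and cancelling πR²:
T = ((1−a)S / 4σ)^(1/4) = (216 / (4 × 5.67×10⁻⁸))^(1/4) = (9.52×10^8)^(1/4).
T = 176 K.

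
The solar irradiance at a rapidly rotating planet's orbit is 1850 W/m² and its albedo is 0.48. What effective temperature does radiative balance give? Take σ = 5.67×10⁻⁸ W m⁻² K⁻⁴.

T ≈ 255 K

Power absorbed = (1−a)S·πR²; power emitted = 4πR²σT⁴. Equating and cancelling πR²:
T = ((1−a)S / 4σ)^(1/4) = (962 / (4 × 5.67×10⁻⁸))^(1/4) = (4.24×10^9)^(1/4).
T = 255 K.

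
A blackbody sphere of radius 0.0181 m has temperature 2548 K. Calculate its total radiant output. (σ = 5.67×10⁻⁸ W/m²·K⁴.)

A = 4πr² = 4π × (0.0181)² = 4.12×10^-3 m².
P = σAT⁴ = 5.67×10⁻⁸ × 4.12×10^-3 × (2548)⁴ = 5.67×10⁻⁸ × 4.12×10^-3 × 4.22×10^13.
P = 9840 W.

P ≈ 9840 W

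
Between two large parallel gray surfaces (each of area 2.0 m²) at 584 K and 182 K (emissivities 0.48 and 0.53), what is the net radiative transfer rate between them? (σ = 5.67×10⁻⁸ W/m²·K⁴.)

For two large parallel gray plates, q = σ(T₁⁴ − T₂⁴) / (1/ε₁ + 1/ε₂ − 1).
1/ε₁ + 1/ε₂ − 1 = 1/0.48 + 1/0.53 − 1 = 2.970.
T₁⁴ − T₂⁴ = 1.16×10^11 − 1.10×10^9 = 1.15×10^11 K⁴.
q = 5.67×10⁻⁸ × 1.15×10^11 / 2.970 = 2200 W/m².
Q = q·A = 2200 × 2.0 = 4400 W.

Q ≈ 4400 W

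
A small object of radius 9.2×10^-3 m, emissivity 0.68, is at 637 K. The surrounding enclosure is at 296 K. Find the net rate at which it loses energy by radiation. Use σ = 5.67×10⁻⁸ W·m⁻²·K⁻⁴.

A = 4πr² = 4π × (9.2×10^-3)² = 1.06×10^-3 m².
Q = εσA(T⁴ − T_s⁴). T⁴ − T_s⁴ = (637)⁴ − (296)⁴ = 1.65×10^11 − 7.68×10^9 = 1.57×10^11 K⁴.
Q = 0.68 × 5.67×10⁻⁸ × 1.06×10^-3 × 1.57×10^11 = 6.44 W.

Q ≈ 6.44 W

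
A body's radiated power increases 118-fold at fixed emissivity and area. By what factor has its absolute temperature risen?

factor ≈ 3.30

P ∝ T⁴ ⇒ T ∝ P^(1/4), so T scales by (118)^(1/4) = 3.30.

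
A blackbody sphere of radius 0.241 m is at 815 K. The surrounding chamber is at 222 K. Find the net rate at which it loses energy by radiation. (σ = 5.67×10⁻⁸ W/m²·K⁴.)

A = 4πr² = 4π × (0.241)² = 0.730 m².
Q = σA(T⁴ − T_s⁴). T⁴ − T_s⁴ = (815)⁴ − (222)⁴ = 4.41×10^11 − 2.43×10^9 = 4.39×10^11 K⁴.
Q = 5.67×10⁻⁸ × 0.730 × 4.39×10^11 = 18200 W.

Q ≈ 18200 W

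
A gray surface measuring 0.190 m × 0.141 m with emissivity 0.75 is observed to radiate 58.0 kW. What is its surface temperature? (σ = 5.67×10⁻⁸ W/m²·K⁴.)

T ≈ 2670 K

A = 0.190 × 0.141 = 0.0268 m².
From P = εσAT⁴, T = (P / εσA)^(1/4) = (58000 / (0.75 × 5.67×10⁻⁸ × 0.0268))^(1/4).
T = (5.09×10^13)^(1/4) = 2670 K.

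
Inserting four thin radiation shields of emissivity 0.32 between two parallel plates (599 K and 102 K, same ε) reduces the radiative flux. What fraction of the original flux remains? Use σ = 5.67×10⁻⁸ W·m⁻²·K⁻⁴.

With N identical shields there are N+1 = 5 gaps in series, each with the same radiative resistance, so the flux falls to 1/(N+1) of its unshielded value.

ratio ≈ 0.200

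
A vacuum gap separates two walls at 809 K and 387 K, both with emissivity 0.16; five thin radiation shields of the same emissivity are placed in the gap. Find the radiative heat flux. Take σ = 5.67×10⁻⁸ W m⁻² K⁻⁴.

Each of the 6 gaps contributes resistance (2/ε − 1) = 2/0.16 − 1 = 11.50; total = 69.00.
q = σ(T₁⁴ − T₂⁴) / 69.00 = 5.67×10⁻⁸ × 4.06×10^11 / 69.00 = 334 W/m².

q ≈ 334 W/m²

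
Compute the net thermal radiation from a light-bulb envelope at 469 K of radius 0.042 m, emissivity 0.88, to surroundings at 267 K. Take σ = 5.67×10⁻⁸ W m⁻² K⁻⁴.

A = 4πr² = 4π × (0.042)² = 0.0222 m².
Q = εσA(T⁴ − T_s⁴). T⁴ − T_s⁴ = (469)⁴ − (267)⁴ = 4.84×10^10 − 5.08×10^9 = 4.33×10^10 K⁴.
Q = 0.88 × 5.67×10⁻⁸ × 0.0222 × 4.33×10^10 = 47.9 W.

Q ≈ 47.9 W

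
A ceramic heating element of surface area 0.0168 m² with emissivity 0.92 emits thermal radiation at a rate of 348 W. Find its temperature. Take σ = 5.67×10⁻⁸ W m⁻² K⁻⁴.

From P = εσAT⁴, T = (P / εσA)^(1/4) = (348 / (0.92 × 5.67×10⁻⁸ × 0.0168))^(1/4).
T = (3.97×10^11)^(1/4) = 794 K.

T ≈ 794 K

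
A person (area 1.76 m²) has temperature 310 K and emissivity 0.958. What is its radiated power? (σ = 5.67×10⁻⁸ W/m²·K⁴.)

P ≈ 883 W

Stefan–Boltzmann: P = εσAT⁴ = 0.958 × 5.67×10⁻⁸ × 1.76 × (310)⁴ = 0.958 × 5.67×10⁻⁸ × 1.76 × 9.24×10^9.
P = 883 W.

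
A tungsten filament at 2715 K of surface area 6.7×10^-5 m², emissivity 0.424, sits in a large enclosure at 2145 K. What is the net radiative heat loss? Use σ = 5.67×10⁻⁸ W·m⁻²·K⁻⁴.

Q ≈ 53.4 W

Q = εσA(T⁴ − T_s⁴). T⁴ − T_s⁴ = (2715)⁴ − (2145)⁴ = 5.43×10^13 − 2.12×10^13 = 3.32×10^13 K⁴.
Q = 0.424 × 5.67×10⁻⁸ × 6.70×10^-5 × 3.32×10^13 = 53.4 W.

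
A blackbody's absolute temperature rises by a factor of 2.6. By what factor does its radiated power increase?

P ∝ T⁴, so the power scales as (2.6)⁴ = 45.7.

factor ≈ 45.7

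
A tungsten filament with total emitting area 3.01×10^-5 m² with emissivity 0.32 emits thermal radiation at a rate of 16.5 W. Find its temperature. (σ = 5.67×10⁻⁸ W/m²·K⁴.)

T ≈ 2340 K

From P = εσAT⁴, T = (P / εσA)^(1/4) = (16.5 / (0.32 × 5.67×10⁻⁸ × 3.01×10^-5))^(1/4).
T = (3.02×10^13)^(1/4) = 2340 K.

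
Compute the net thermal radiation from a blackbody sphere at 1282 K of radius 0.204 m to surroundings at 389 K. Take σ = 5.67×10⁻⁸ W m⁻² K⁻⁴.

A = 4πr² = 4π × (0.204)² = 0.523 m².
Q = σA(T⁴ − T_s⁴). T⁴ − T_s⁴ = (1282)⁴ − (389)⁴ = 2.70×10^12 − 2.29×10^10 = 2.68×10^12 K⁴.
Q = 5.67×10⁻⁸ × 0.523 × 2.68×10^12 = 79400 W.

Q ≈ 79400 W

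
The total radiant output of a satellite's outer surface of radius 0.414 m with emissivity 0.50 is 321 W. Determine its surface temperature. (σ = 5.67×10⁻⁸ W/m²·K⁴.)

A = 4πr² = 4π × (0.414)² = 2.15 m².
From P = εσAT⁴, T = (P / εσA)^(1/4) = (321 / (0.50 × 5.67×10⁻⁸ × 2.15))^(1/4).
T = (5.26×10^9)^(1/4) = 269 K.

T ≈ 269 K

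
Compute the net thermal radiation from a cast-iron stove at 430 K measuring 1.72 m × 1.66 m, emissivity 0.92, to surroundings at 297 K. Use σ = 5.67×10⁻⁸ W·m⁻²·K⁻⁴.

A = 1.72 × 1.66 = 2.86 m².
Q = εσA(T⁴ − T_s⁴). T⁴ − T_s⁴ = (430)⁴ − (297)⁴ = 3.42×10^10 − 7.78×10^9 = 2.64×10^10 K⁴.
Q = 0.92 × 5.67×10⁻⁸ × 2.86 × 2.64×10^10 = 3930 W.

Q ≈ 3930 W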